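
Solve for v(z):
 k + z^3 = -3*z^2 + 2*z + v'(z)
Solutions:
 v(z) = C1 + k*z + z^4/4 + z^3 - z^2


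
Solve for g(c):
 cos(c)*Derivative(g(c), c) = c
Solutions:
 g(c) = C1 + Integral(c/cos(c), c)


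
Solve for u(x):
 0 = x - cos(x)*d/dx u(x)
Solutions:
 u(x) = C1 + Integral(x/cos(x), x)


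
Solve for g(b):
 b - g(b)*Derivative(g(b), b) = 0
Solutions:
 g(b) = -sqrt(C1 + b^2)
 g(b) = sqrt(C1 + b^2)


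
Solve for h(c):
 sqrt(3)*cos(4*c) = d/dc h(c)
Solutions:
 h(c) = C1 + sqrt(3)*sin(4*c)/4


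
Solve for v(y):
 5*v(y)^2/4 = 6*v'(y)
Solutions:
 v(y) = -24/(C1 + 5*y)


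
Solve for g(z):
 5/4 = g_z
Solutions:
 g(z) = C1 + 5*z/4


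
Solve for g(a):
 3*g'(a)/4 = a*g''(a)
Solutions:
 g(a) = C1 + C2*a^(7/4)


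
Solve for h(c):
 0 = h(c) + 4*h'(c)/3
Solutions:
 h(c) = C1*exp(-3*c/4)


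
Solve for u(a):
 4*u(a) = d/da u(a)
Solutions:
 u(a) = C1*exp(4*a)


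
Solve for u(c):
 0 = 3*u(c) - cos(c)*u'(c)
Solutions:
 u(c) = C1*(sin(c) + 1)^(3/2)/(sin(c) - 1)^(3/2)


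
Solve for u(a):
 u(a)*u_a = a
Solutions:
 u(a) = -sqrt(C1 + a^2)
 u(a) = sqrt(C1 + a^2)


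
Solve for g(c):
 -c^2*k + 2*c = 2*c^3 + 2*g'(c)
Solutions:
 g(c) = C1 - c^4/4 - c^3*k/6 + c^2/2


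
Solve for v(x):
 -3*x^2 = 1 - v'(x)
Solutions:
 v(x) = C1 + x^3 + x


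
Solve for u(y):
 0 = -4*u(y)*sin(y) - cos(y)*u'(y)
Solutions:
 u(y) = C1*cos(y)^4


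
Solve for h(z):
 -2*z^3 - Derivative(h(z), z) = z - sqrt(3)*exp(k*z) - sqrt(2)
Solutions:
 h(z) = C1 - z^4/2 - z^2/2 + sqrt(2)*z + sqrt(3)*exp(k*z)/k


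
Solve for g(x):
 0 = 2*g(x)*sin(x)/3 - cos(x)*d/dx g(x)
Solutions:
 g(x) = C1/cos(x)^(2/3)


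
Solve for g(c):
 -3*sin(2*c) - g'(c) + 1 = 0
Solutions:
 g(c) = C1 + c + 3*cos(2*c)/2


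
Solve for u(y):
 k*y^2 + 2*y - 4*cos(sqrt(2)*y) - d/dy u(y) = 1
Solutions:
 u(y) = C1 + k*y^3/3 + y^2 - y - 2*sqrt(2)*sin(sqrt(2)*y)


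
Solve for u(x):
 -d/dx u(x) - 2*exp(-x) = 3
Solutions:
 u(x) = C1 - 3*x + 2*exp(-x)


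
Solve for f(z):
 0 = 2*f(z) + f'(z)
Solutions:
 f(z) = C1*exp(-2*z)


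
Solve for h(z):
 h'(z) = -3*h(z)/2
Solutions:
 h(z) = C1*exp(-3*z/2)


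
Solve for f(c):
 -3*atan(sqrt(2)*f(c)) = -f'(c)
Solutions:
 Integral(1/atan(sqrt(2)*_y), (_y, f(c))) = C1 + 3*c


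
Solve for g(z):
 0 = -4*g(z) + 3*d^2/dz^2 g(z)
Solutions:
 g(z) = C1*exp(-2*sqrt(3)*z/3) + C2*exp(2*sqrt(3)*z/3)


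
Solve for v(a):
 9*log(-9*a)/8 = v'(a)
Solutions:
 v(a) = C1 + 9*a*log(-a)/8 + 9*a*(-1 + 2*log(3))/8


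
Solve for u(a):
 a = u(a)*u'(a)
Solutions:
 u(a) = -sqrt(C1 + a^2)
 u(a) = sqrt(C1 + a^2)


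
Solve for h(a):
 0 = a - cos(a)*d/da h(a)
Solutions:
 h(a) = C1 + Integral(a/cos(a), a)


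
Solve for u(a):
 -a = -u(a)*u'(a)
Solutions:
 u(a) = -sqrt(C1 + a^2)
 u(a) = sqrt(C1 + a^2)


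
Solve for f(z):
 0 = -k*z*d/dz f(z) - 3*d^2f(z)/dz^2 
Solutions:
 f(z) = Piecewise((-sqrt(6)*sqrt(pi)*C1*erf(sqrt(6)*sqrt(k)*z/6)/(2*sqrt(k)) - C2, (k > 0) | (k < 0)), (-C1*z - C2, True))


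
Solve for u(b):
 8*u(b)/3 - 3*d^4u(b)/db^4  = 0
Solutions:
 u(b) = C1*exp(-2^(3/4)*sqrt(3)*b/3) + C2*exp(2^(3/4)*sqrt(3)*b/3) + C3*sin(2^(3/4)*sqrt(3)*b/3) + C4*cos(2^(3/4)*sqrt(3)*b/3)


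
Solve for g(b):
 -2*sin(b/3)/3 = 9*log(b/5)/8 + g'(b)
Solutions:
 g(b) = C1 - 9*b*log(b)/8 + 9*b/8 + 9*b*log(5)/8 + 2*cos(b/3)


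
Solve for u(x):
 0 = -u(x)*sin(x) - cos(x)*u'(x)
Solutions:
 u(x) = C1*cos(x)


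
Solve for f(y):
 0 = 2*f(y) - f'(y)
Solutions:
 f(y) = C1*exp(2*y)


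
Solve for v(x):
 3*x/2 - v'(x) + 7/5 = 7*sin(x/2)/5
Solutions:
 v(x) = C1 + 3*x^2/4 + 7*x/5 + 14*cos(x/2)/5


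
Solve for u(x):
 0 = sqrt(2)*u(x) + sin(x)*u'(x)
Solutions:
 u(x) = C1*(cos(x) + 1)^(sqrt(2)/2)/(cos(x) - 1)^(sqrt(2)/2)


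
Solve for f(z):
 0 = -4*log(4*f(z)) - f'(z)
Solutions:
 Integral(1/(log(_y) + 2*log(2)), (_y, f(z)))/4 = C1 - z


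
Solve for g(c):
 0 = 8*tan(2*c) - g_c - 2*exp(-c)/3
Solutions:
 g(c) = C1 + 2*log(tan(2*c)^2 + 1) + 2*exp(-c)/3


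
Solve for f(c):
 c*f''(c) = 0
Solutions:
 f(c) = C1 + C2*c


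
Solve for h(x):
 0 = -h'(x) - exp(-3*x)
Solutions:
 h(x) = C1 + exp(-3*x)/3


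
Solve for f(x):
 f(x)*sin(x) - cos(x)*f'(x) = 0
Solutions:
 f(x) = C1/cos(x)


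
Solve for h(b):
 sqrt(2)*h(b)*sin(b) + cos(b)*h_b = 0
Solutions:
 h(b) = C1*cos(b)^(sqrt(2))


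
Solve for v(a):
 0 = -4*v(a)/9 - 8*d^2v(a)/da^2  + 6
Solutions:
 v(a) = C1*sin(sqrt(2)*a/6) + C2*cos(sqrt(2)*a/6) + 27/2


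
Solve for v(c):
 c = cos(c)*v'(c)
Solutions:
 v(c) = C1 + Integral(c/cos(c), c)


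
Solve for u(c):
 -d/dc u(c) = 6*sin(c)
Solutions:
 u(c) = C1 + 6*cos(c)


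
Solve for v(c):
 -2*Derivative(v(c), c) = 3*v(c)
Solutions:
 v(c) = C1*exp(-3*c/2)


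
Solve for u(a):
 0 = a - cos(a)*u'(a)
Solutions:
 u(a) = C1 + Integral(a/cos(a), a)


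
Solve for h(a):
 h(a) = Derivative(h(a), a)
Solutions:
 h(a) = C1*exp(a)


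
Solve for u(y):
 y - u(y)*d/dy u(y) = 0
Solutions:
 u(y) = -sqrt(C1 + y^2)
 u(y) = sqrt(C1 + y^2)


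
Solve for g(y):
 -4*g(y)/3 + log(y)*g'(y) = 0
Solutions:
 g(y) = C1*exp(4*li(y)/3)


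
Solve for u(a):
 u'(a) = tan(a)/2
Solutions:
 u(a) = C1 - log(cos(a))/2


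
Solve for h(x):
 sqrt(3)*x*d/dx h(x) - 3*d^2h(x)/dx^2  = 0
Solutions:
 h(x) = C1 + C2*erfi(sqrt(2)*3^(3/4)*x/6)


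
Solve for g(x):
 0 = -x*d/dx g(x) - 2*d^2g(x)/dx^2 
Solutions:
 g(x) = C1 + C2*erf(x/2)


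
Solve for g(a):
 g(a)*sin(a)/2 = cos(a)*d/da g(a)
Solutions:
 g(a) = C1/sqrt(cos(a))


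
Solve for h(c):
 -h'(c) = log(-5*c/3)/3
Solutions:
 h(c) = C1 - c*log(-c)/3 + c*(-log(5) + 1 + log(3))/3


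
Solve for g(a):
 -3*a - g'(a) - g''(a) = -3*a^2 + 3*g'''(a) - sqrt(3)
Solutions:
 g(a) = C1 + a^3 - 9*a^2/2 - 9*a + sqrt(3)*a + (C2*sin(sqrt(11)*a/6) + C3*cos(sqrt(11)*a/6))*exp(-a/6)


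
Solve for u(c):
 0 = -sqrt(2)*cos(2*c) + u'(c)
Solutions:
 u(c) = C1 + sqrt(2)*sin(2*c)/2


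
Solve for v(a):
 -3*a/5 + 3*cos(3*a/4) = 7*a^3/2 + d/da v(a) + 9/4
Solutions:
 v(a) = C1 - 7*a^4/8 - 3*a^2/10 - 9*a/4 + 4*sin(3*a/4)


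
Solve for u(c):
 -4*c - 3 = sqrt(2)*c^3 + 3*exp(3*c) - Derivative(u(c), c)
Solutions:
 u(c) = C1 + sqrt(2)*c^4/4 + 2*c^2 + 3*c + exp(3*c)


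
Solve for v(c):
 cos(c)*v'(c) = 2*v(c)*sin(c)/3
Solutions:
 v(c) = C1/cos(c)^(2/3)


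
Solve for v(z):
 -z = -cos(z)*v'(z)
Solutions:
 v(z) = C1 + Integral(z/cos(z), z)


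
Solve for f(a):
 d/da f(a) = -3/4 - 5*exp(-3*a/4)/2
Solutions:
 f(a) = C1 - 3*a/4 + 10*exp(-3*a/4)/3


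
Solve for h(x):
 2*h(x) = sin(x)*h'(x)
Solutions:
 h(x) = C1*(cos(x) - 1)/(cos(x) + 1)


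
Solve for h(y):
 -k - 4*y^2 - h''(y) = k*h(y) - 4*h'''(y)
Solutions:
 h(y) = C1*exp(y*(-(-216*k + sqrt((216*k + 1)^2 - 1) - 1)^(1/3) + 1 - 1/(-216*k + sqrt((216*k + 1)^2 - 1) - 1)^(1/3))/12) + C2*exp(y*((-216*k + sqrt((216*k + 1)^2 - 1) - 1)^(1/3) - sqrt(3)*I*(-216*k + sqrt((216*k + 1)^2 - 1) - 1)^(1/3) + 2 - 4/((-1 + sqrt(3)*I)*(-216*k + sqrt((216*k + 1)^2 - 1) - 1)^(1/3)))/24) + C3*exp(y*((-216*k + sqrt((216*k + 1)^2 - 1) - 1)^(1/3) + sqrt(3)*I*(-216*k + sqrt((216*k + 1)^2 - 1) - 1)^(1/3) + 2 + 4/((1 + sqrt(3)*I)*(-216*k + sqrt((216*k + 1)^2 - 1) - 1)^(1/3)))/24) - 1 - 4*y^2/k + 8/k^2


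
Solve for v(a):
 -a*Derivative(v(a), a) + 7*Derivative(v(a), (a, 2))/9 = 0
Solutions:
 v(a) = C1 + C2*erfi(3*sqrt(14)*a/14)


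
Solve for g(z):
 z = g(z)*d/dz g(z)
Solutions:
 g(z) = -sqrt(C1 + z^2)
 g(z) = sqrt(C1 + z^2)


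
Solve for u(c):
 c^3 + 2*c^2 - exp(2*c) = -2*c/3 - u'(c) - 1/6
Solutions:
 u(c) = C1 - c^4/4 - 2*c^3/3 - c^2/3 - c/6 + exp(2*c)/2


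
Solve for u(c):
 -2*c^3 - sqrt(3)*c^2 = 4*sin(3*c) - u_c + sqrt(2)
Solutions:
 u(c) = C1 + c^4/2 + sqrt(3)*c^3/3 + sqrt(2)*c - 4*cos(3*c)/3


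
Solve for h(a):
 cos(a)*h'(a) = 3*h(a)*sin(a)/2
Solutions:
 h(a) = C1/cos(a)^(3/2)


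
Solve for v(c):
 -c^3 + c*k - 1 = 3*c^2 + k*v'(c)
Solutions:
 v(c) = C1 - c^4/(4*k) - c^3/k + c^2/2 - c/k


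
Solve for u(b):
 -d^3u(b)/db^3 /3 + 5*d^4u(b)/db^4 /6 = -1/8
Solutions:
 u(b) = C1 + C2*b + C3*b^2 + C4*exp(2*b/5) + b^3/16


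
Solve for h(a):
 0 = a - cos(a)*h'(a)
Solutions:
 h(a) = C1 + Integral(a/cos(a), a)


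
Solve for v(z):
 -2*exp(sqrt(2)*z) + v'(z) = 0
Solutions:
 v(z) = C1 + sqrt(2)*exp(sqrt(2)*z)


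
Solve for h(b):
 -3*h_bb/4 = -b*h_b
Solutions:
 h(b) = C1 + C2*erfi(sqrt(6)*b/3)


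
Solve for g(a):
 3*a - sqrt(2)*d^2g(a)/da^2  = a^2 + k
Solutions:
 g(a) = C1 + C2*a - sqrt(2)*a^4/24 + sqrt(2)*a^3/4 - sqrt(2)*a^2*k/4


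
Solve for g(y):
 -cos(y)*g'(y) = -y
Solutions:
 g(y) = C1 + Integral(y/cos(y), y)


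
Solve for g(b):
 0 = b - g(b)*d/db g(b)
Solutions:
 g(b) = -sqrt(C1 + b^2)
 g(b) = sqrt(C1 + b^2)


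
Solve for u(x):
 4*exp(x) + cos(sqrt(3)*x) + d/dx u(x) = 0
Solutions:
 u(x) = C1 - 4*exp(x) - sqrt(3)*sin(sqrt(3)*x)/3


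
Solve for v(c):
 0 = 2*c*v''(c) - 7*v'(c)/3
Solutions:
 v(c) = C1 + C2*c^(13/6)


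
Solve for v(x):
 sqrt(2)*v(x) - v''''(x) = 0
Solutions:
 v(x) = C1*exp(-2^(1/8)*x) + C2*exp(2^(1/8)*x) + C3*sin(2^(1/8)*x) + C4*cos(2^(1/8)*x)


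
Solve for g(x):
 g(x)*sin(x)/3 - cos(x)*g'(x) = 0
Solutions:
 g(x) = C1/cos(x)^(1/3)


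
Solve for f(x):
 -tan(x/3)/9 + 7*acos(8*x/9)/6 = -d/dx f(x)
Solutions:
 f(x) = C1 - 7*x*acos(8*x/9)/6 + 7*sqrt(81 - 64*x^2)/48 - log(cos(x/3))/3


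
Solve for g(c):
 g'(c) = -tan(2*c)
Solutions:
 g(c) = C1 + log(cos(2*c))/2


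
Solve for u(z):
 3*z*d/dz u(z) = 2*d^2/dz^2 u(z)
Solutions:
 u(z) = C1 + C2*erfi(sqrt(3)*z/2)


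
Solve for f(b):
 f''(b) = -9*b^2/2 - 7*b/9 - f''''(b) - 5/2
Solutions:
 f(b) = C1 + C2*b + C3*sin(b) + C4*cos(b) - 3*b^4/8 - 7*b^3/54 + 13*b^2/4


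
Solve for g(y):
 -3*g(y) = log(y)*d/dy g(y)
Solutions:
 g(y) = C1*exp(-3*li(y))


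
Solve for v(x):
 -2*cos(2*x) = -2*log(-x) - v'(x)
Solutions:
 v(x) = C1 - 2*x*log(-x) + 2*x + sin(2*x)


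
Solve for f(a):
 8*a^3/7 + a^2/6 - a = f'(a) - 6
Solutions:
 f(a) = C1 + 2*a^4/7 + a^3/18 - a^2/2 + 6*a


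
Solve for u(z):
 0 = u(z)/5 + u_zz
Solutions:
 u(z) = C1*sin(sqrt(5)*z/5) + C2*cos(sqrt(5)*z/5)


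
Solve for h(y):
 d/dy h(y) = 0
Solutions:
 h(y) = C1


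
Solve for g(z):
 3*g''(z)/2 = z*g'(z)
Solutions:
 g(z) = C1 + C2*erfi(sqrt(3)*z/3)


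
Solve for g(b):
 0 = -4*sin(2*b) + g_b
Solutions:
 g(b) = C1 - 2*cos(2*b)


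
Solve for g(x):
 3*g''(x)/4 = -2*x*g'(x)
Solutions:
 g(x) = C1 + C2*erf(2*sqrt(3)*x/3)


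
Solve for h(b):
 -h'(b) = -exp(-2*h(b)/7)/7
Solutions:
 h(b) = 7*log(-sqrt(C1 + b)) - 7*log(7) + 7*log(2)/2
 h(b) = 7*log(C1 + b)/2 - 7*log(7) + 7*log(2)/2


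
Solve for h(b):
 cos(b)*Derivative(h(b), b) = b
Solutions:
 h(b) = C1 + Integral(b/cos(b), b)


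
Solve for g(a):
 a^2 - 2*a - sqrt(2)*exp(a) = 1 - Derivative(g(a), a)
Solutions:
 g(a) = C1 - a^3/3 + a^2 + a + sqrt(2)*exp(a)


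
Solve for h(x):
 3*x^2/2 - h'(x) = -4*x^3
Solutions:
 h(x) = C1 + x^4 + x^3/2


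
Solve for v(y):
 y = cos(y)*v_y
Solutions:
 v(y) = C1 + Integral(y/cos(y), y)


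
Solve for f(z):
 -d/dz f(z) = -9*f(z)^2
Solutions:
 f(z) = -1/(C1 + 9*z)


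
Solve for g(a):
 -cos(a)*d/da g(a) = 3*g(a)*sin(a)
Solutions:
 g(a) = C1*cos(a)^3


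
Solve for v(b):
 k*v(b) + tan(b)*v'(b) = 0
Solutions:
 v(b) = C1*exp(-k*log(sin(b)))


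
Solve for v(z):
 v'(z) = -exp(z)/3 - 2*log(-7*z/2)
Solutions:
 v(z) = C1 - 2*z*log(-z) + 2*z*(-log(7) + log(2) + 1) - exp(z)/3


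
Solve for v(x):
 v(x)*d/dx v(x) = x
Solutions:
 v(x) = -sqrt(C1 + x^2)
 v(x) = sqrt(C1 + x^2)


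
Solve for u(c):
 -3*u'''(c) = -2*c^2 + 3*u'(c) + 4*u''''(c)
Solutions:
 u(c) = C1 + C2*exp(c*(-2 + (4*sqrt(39) + 25)^(-1/3) + (4*sqrt(39) + 25)^(1/3))/8)*sin(sqrt(3)*c*(-(4*sqrt(39) + 25)^(1/3) + (4*sqrt(39) + 25)^(-1/3))/8) + C3*exp(c*(-2 + (4*sqrt(39) + 25)^(-1/3) + (4*sqrt(39) + 25)^(1/3))/8)*cos(sqrt(3)*c*(-(4*sqrt(39) + 25)^(1/3) + (4*sqrt(39) + 25)^(-1/3))/8) + C4*exp(-c*((4*sqrt(39) + 25)^(-1/3) + 1 + (4*sqrt(39) + 25)^(1/3))/4) + 2*c^3/9 - 4*c/3


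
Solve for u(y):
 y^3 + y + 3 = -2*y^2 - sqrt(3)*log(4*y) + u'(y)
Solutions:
 u(y) = C1 + y^4/4 + 2*y^3/3 + y^2/2 + sqrt(3)*y*log(y) - sqrt(3)*y + 2*sqrt(3)*y*log(2) + 3*y


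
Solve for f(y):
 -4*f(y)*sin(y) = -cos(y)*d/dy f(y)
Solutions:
 f(y) = C1/cos(y)^4


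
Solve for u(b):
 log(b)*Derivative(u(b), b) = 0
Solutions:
 u(b) = C1


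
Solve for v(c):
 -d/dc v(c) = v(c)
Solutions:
 v(c) = C1*exp(-c)


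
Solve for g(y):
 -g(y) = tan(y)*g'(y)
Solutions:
 g(y) = C1/sin(y)


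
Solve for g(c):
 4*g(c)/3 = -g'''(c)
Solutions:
 g(c) = C3*exp(-6^(2/3)*c/3) + (C1*sin(2^(2/3)*3^(1/6)*c/2) + C2*cos(2^(2/3)*3^(1/6)*c/2))*exp(6^(2/3)*c/6)


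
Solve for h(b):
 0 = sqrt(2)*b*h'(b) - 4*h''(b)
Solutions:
 h(b) = C1 + C2*erfi(2^(3/4)*b/4)


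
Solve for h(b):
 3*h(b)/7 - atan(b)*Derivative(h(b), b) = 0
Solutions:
 h(b) = C1*exp(3*Integral(1/atan(b), b)/7)


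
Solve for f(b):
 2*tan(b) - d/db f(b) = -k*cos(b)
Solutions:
 f(b) = C1 + k*sin(b) - 2*log(cos(b))


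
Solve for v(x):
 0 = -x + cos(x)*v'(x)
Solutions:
 v(x) = C1 + Integral(x/cos(x), x)


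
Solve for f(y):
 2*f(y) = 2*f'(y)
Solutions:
 f(y) = C1*exp(y)


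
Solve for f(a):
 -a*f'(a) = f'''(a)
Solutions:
 f(a) = C1 + Integral(C2*airyai(-a) + C3*airybi(-a), a)


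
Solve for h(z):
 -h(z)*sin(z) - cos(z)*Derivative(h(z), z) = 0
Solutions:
 h(z) = C1*cos(z)


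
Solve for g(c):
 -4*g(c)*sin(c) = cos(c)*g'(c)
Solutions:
 g(c) = C1*cos(c)^4


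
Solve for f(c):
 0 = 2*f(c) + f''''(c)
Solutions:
 f(c) = (C1*sin(2^(3/4)*c/2) + C2*cos(2^(3/4)*c/2))*exp(-2^(3/4)*c/2) + (C3*sin(2^(3/4)*c/2) + C4*cos(2^(3/4)*c/2))*exp(2^(3/4)*c/2)


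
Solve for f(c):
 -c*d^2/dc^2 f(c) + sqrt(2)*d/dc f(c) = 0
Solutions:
 f(c) = C1 + C2*c^(1 + sqrt(2))


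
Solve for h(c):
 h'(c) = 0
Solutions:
 h(c) = C1


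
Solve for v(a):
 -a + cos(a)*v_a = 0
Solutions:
 v(a) = C1 + Integral(a/cos(a), a)


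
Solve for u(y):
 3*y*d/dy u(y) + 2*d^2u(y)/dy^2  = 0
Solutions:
 u(y) = C1 + C2*erf(sqrt(3)*y/2)


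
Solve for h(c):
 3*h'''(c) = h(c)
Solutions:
 h(c) = C3*exp(3^(2/3)*c/3) + (C1*sin(3^(1/6)*c/2) + C2*cos(3^(1/6)*c/2))*exp(-3^(2/3)*c/6)


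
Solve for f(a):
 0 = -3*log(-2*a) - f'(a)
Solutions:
 f(a) = C1 - 3*a*log(-a) + 3*a*(1 - log(2))


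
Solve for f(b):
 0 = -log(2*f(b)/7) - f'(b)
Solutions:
 Integral(1/(log(_y) - log(7) + log(2)), (_y, f(b))) = C1 - b


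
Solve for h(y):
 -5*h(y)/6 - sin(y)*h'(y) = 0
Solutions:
 h(y) = C1*(cos(y) + 1)^(5/12)/(cos(y) - 1)^(5/12)


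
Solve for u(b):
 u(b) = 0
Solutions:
 u(b) = 0


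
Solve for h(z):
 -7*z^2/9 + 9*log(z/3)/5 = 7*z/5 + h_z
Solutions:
 h(z) = C1 - 7*z^3/27 - 7*z^2/10 + 9*z*log(z)/5 - 9*z*log(3)/5 - 9*z/5


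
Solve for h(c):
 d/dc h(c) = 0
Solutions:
 h(c) = C1


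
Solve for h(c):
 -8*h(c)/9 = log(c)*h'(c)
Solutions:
 h(c) = C1*exp(-8*li(c)/9)


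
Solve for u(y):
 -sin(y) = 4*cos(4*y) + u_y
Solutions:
 u(y) = C1 - sin(4*y) + cos(y)


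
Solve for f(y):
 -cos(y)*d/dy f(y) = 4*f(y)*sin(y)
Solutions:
 f(y) = C1*cos(y)^4


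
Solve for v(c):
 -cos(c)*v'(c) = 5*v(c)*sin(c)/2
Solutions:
 v(c) = C1*cos(c)^(5/2)


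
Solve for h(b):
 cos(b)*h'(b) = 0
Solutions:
 h(b) = C1


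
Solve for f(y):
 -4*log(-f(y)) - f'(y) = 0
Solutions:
 -li(-f(y)) = C1 - 4*y


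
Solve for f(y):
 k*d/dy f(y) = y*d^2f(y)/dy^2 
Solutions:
 f(y) = C1 + y^(re(k) + 1)*(C2*sin(log(y)*Abs(im(k))) + C3*cos(log(y)*im(k)))


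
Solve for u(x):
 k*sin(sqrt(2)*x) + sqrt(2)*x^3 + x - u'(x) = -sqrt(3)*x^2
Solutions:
 u(x) = C1 - sqrt(2)*k*cos(sqrt(2)*x)/2 + sqrt(2)*x^4/4 + sqrt(3)*x^3/3 + x^2/2


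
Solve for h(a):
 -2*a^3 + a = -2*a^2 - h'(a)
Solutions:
 h(a) = C1 + a^4/2 - 2*a^3/3 - a^2/2


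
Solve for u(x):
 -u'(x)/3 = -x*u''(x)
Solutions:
 u(x) = C1 + C2*x^(4/3)


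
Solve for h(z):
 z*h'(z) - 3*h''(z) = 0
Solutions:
 h(z) = C1 + C2*erfi(sqrt(6)*z/6)


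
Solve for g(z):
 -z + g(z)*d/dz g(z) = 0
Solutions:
 g(z) = -sqrt(C1 + z^2)
 g(z) = sqrt(C1 + z^2)


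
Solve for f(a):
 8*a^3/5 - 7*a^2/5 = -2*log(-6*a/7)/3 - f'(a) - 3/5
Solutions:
 f(a) = C1 - 2*a^4/5 + 7*a^3/15 - 2*a*log(-a)/3 + a*(-10*log(6) + 1 + 10*log(7))/15


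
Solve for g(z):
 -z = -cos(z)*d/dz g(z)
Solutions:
 g(z) = C1 + Integral(z/cos(z), z)


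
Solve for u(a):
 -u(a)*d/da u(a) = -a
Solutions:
 u(a) = -sqrt(C1 + a^2)
 u(a) = sqrt(C1 + a^2)


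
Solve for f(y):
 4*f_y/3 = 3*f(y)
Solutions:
 f(y) = C1*exp(9*y/4)


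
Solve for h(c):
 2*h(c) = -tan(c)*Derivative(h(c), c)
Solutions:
 h(c) = C1/sin(c)^2


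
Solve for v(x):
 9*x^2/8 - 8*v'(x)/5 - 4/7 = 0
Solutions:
 v(x) = C1 + 15*x^3/64 - 5*x/14


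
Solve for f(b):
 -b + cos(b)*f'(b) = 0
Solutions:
 f(b) = C1 + Integral(b/cos(b), b)


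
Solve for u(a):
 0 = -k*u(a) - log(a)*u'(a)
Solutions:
 u(a) = C1*exp(-k*li(a))


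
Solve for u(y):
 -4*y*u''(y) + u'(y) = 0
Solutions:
 u(y) = C1 + C2*y^(5/4)


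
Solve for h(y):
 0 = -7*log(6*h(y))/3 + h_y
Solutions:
 -3*Integral(1/(log(_y) + log(6)), (_y, h(y)))/7 = C1 - y


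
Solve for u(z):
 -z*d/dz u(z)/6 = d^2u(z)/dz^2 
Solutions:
 u(z) = C1 + C2*erf(sqrt(3)*z/6)


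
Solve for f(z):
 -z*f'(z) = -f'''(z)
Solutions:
 f(z) = C1 + Integral(C2*airyai(z) + C3*airybi(z), z)


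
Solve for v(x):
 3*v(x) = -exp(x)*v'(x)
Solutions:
 v(x) = C1*exp(3*exp(-x))


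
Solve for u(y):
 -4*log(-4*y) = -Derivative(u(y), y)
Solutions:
 u(y) = C1 + 4*y*log(-y) + 4*y*(-1 + 2*log(2))


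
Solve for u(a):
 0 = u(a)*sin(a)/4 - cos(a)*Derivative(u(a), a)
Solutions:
 u(a) = C1/cos(a)^(1/4)


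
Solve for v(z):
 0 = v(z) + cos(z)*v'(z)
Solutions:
 v(z) = C1*sqrt(sin(z) - 1)/sqrt(sin(z) + 1)


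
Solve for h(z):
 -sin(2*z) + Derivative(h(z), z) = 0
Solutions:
 h(z) = C1 - cos(2*z)/2


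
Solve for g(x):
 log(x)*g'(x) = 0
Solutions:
 g(x) = C1


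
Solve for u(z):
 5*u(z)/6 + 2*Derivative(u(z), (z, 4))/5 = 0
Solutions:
 u(z) = (C1*sin(3^(3/4)*sqrt(5)*z/6) + C2*cos(3^(3/4)*sqrt(5)*z/6))*exp(-3^(3/4)*sqrt(5)*z/6) + (C3*sin(3^(3/4)*sqrt(5)*z/6) + C4*cos(3^(3/4)*sqrt(5)*z/6))*exp(3^(3/4)*sqrt(5)*z/6)


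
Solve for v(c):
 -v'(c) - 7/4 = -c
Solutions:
 v(c) = C1 + c^2/2 - 7*c/4


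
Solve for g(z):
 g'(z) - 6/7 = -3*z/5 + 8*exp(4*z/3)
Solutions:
 g(z) = C1 - 3*z^2/10 + 6*z/7 + 6*exp(4*z/3)


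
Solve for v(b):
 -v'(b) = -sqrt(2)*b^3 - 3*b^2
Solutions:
 v(b) = C1 + sqrt(2)*b^4/4 + b^3


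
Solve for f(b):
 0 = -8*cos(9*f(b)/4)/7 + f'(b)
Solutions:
 -8*b/7 - 2*log(sin(9*f(b)/4) - 1)/9 + 2*log(sin(9*f(b)/4) + 1)/9 = C1


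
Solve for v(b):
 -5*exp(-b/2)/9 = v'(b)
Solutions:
 v(b) = C1 + 10*exp(-b/2)/9


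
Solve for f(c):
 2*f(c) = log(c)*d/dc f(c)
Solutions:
 f(c) = C1*exp(2*li(c))


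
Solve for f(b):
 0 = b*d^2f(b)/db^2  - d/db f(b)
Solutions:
 f(b) = C1 + C2*b^2


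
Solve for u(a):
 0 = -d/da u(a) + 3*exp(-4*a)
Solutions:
 u(a) = C1 - 3*exp(-4*a)/4


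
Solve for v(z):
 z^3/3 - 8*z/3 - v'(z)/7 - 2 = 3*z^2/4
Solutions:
 v(z) = C1 + 7*z^4/12 - 7*z^3/4 - 28*z^2/3 - 14*z


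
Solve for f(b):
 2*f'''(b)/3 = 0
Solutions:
 f(b) = C1 + C2*b + C3*b^2


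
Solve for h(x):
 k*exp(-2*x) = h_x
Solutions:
 h(x) = C1 - k*exp(-2*x)/2


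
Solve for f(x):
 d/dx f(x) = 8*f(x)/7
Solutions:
 f(x) = C1*exp(8*x/7)


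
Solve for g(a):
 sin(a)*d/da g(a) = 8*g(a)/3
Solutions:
 g(a) = C1*(cos(a) - 1)^(4/3)/(cos(a) + 1)^(4/3)


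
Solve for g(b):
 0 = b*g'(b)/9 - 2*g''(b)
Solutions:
 g(b) = C1 + C2*erfi(b/6)


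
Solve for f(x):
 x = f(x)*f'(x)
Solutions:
 f(x) = -sqrt(C1 + x^2)
 f(x) = sqrt(C1 + x^2)


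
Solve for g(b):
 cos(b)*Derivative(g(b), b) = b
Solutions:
 g(b) = C1 + Integral(b/cos(b), b)


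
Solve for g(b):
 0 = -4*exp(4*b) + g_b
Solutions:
 g(b) = C1 + exp(4*b)


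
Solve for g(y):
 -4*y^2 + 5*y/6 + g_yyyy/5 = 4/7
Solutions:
 g(y) = C1 + C2*y + C3*y^2 + C4*y^3 + y^6/18 - 5*y^5/144 + 5*y^4/42


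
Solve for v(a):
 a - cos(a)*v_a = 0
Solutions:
 v(a) = C1 + Integral(a/cos(a), a)


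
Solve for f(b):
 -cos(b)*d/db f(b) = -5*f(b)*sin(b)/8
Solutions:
 f(b) = C1/cos(b)^(5/8)


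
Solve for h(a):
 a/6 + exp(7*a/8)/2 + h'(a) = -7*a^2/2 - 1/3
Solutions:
 h(a) = C1 - 7*a^3/6 - a^2/12 - a/3 - 4*exp(7*a/8)/7


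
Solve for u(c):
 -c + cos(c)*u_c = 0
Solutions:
 u(c) = C1 + Integral(c/cos(c), c)


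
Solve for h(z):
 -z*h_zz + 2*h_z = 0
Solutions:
 h(z) = C1 + C2*z^3


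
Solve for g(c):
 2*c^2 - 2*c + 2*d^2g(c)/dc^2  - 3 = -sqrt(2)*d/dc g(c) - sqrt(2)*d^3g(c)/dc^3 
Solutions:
 g(c) = C1 - sqrt(2)*c^3/3 + sqrt(2)*c^2/2 + 2*c^2 - 2*c - sqrt(2)*c/2 + (C2*sin(sqrt(2)*c/2) + C3*cos(sqrt(2)*c/2))*exp(-sqrt(2)*c/2)


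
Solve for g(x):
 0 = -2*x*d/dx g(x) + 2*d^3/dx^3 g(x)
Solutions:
 g(x) = C1 + Integral(C2*airyai(x) + C3*airybi(x), x)


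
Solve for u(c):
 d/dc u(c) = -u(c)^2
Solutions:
 u(c) = 1/(C1 + c)


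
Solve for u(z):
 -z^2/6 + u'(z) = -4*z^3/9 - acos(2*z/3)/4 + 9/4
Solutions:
 u(z) = C1 - z^4/9 + z^3/18 - z*acos(2*z/3)/4 + 9*z/4 + sqrt(9 - 4*z^2)/8


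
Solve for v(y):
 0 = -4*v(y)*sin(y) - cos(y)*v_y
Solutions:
 v(y) = C1*cos(y)^4


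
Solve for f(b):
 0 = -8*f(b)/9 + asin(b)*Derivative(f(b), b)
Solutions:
 f(b) = C1*exp(8*Integral(1/asin(b), b)/9)


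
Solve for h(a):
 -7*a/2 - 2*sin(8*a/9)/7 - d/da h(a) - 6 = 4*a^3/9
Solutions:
 h(a) = C1 - a^4/9 - 7*a^2/4 - 6*a + 9*cos(8*a/9)/28


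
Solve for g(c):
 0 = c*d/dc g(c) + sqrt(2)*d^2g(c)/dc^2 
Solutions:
 g(c) = C1 + C2*erf(2^(1/4)*c/2)


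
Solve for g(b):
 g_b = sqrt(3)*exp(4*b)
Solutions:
 g(b) = C1 + sqrt(3)*exp(4*b)/4


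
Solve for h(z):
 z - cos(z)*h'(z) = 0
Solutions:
 h(z) = C1 + Integral(z/cos(z), z)


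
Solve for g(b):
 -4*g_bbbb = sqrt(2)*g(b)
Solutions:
 g(b) = (C1*sin(2^(1/8)*b/2) + C2*cos(2^(1/8)*b/2))*exp(-2^(1/8)*b/2) + (C3*sin(2^(1/8)*b/2) + C4*cos(2^(1/8)*b/2))*exp(2^(1/8)*b/2)


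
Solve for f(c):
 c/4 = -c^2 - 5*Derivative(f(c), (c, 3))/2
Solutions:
 f(c) = C1 + C2*c + C3*c^2 - c^5/150 - c^4/240


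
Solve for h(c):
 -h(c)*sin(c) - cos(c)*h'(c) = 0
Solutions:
 h(c) = C1*cos(c)


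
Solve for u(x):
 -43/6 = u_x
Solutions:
 u(x) = C1 - 43*x/6


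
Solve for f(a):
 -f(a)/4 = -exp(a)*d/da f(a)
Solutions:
 f(a) = C1*exp(-exp(-a)/4)


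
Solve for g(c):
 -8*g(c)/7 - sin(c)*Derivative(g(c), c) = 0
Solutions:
 g(c) = C1*(cos(c) + 1)^(4/7)/(cos(c) - 1)^(4/7)


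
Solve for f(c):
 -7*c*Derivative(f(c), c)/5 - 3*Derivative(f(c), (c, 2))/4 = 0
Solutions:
 f(c) = C1 + C2*erf(sqrt(210)*c/15)


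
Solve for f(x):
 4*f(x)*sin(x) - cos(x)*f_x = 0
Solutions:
 f(x) = C1/cos(x)^4


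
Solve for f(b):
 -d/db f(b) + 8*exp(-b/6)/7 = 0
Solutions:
 f(b) = C1 - 48*exp(-b/6)/7


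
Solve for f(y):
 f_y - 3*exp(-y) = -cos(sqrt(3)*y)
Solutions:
 f(y) = C1 - sqrt(3)*sin(sqrt(3)*y)/3 - 3*exp(-y)


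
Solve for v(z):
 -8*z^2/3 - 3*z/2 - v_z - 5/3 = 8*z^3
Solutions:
 v(z) = C1 - 2*z^4 - 8*z^3/9 - 3*z^2/4 - 5*z/3


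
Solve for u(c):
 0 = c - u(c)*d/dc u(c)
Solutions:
 u(c) = -sqrt(C1 + c^2)
 u(c) = sqrt(C1 + c^2)


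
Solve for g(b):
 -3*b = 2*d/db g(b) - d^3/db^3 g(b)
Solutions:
 g(b) = C1 + C2*exp(-sqrt(2)*b) + C3*exp(sqrt(2)*b) - 3*b^2/4


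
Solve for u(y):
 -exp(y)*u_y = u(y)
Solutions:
 u(y) = C1*exp(exp(-y))


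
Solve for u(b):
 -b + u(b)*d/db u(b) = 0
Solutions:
 u(b) = -sqrt(C1 + b^2)
 u(b) = sqrt(C1 + b^2)


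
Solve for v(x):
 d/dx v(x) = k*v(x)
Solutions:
 v(x) = C1*exp(k*x)


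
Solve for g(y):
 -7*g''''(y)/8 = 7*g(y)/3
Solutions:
 g(y) = (C1*sin(2^(1/4)*3^(3/4)*y/3) + C2*cos(2^(1/4)*3^(3/4)*y/3))*exp(-2^(1/4)*3^(3/4)*y/3) + (C3*sin(2^(1/4)*3^(3/4)*y/3) + C4*cos(2^(1/4)*3^(3/4)*y/3))*exp(2^(1/4)*3^(3/4)*y/3)


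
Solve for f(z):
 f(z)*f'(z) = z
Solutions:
 f(z) = -sqrt(C1 + z^2)
 f(z) = sqrt(C1 + z^2)


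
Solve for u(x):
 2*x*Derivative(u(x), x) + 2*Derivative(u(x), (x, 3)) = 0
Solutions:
 u(x) = C1 + Integral(C2*airyai(-x) + C3*airybi(-x), x)


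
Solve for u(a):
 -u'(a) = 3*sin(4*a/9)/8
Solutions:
 u(a) = C1 + 27*cos(4*a/9)/32


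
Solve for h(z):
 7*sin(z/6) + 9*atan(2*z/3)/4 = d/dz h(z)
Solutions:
 h(z) = C1 + 9*z*atan(2*z/3)/4 - 27*log(4*z^2 + 9)/16 - 42*cos(z/6)


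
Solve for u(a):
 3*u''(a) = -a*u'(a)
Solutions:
 u(a) = C1 + C2*erf(sqrt(6)*a/6)


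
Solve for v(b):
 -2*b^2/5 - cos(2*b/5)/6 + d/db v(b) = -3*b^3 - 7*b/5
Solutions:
 v(b) = C1 - 3*b^4/4 + 2*b^3/15 - 7*b^2/10 + 5*sin(2*b/5)/12


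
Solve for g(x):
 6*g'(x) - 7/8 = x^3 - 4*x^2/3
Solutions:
 g(x) = C1 + x^4/24 - 2*x^3/27 + 7*x/48


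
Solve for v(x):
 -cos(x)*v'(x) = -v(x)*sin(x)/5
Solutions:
 v(x) = C1/cos(x)^(1/5)


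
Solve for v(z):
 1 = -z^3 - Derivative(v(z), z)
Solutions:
 v(z) = C1 - z^4/4 - z


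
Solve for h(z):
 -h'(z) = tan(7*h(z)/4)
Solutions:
 h(z) = -4*asin(C1*exp(-7*z/4))/7 + 4*pi/7
 h(z) = 4*asin(C1*exp(-7*z/4))/7


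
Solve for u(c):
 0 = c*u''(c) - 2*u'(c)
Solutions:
 u(c) = C1 + C2*c^3


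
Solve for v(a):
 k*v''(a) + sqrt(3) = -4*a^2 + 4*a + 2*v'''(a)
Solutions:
 v(a) = C1 + C2*a + C3*exp(a*k/2) - a^4/(3*k) + 2*a^3*(1 - 4/k)/(3*k) + a^2*(-sqrt(3)/2 + 4/k - 16/k^2)/k


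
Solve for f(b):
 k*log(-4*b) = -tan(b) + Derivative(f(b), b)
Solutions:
 f(b) = C1 + b*k*(log(-b) - 1) + 2*b*k*log(2) - log(cos(b))


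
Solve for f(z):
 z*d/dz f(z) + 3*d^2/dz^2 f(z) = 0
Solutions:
 f(z) = C1 + C2*erf(sqrt(6)*z/6)


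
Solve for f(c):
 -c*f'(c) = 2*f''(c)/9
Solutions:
 f(c) = C1 + C2*erf(3*c/2)


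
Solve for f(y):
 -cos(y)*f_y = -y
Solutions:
 f(y) = C1 + Integral(y/cos(y), y)


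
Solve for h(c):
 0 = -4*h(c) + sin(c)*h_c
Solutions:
 h(c) = C1*(cos(c)^2 - 2*cos(c) + 1)/(cos(c)^2 + 2*cos(c) + 1)


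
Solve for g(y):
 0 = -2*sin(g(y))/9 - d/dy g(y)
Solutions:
 2*y/9 + log(cos(g(y)) - 1)/2 - log(cos(g(y)) + 1)/2 = C1


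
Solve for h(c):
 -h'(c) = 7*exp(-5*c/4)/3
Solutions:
 h(c) = C1 + 28*exp(-5*c/4)/15


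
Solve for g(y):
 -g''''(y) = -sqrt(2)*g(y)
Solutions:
 g(y) = C1*exp(-2^(1/8)*y) + C2*exp(2^(1/8)*y) + C3*sin(2^(1/8)*y) + C4*cos(2^(1/8)*y)


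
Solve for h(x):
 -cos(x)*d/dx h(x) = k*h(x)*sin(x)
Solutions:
 h(x) = C1*exp(k*log(cos(x)))


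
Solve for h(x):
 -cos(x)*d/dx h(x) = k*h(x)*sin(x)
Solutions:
 h(x) = C1*exp(k*log(cos(x)))


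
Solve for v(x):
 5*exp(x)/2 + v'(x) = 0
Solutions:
 v(x) = C1 - 5*exp(x)/2


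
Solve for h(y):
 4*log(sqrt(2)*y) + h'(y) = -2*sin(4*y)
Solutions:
 h(y) = C1 - 4*y*log(y) - 2*y*log(2) + 4*y + cos(4*y)/2


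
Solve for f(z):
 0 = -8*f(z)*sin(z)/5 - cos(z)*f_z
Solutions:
 f(z) = C1*cos(z)^(8/5)


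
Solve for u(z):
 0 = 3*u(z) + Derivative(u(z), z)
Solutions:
 u(z) = C1*exp(-3*z)


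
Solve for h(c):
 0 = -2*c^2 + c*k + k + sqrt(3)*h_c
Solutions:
 h(c) = C1 + 2*sqrt(3)*c^3/9 - sqrt(3)*c^2*k/6 - sqrt(3)*c*k/3


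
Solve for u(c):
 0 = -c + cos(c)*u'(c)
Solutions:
 u(c) = C1 + Integral(c/cos(c), c)


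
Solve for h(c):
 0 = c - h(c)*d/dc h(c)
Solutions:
 h(c) = -sqrt(C1 + c^2)
 h(c) = sqrt(C1 + c^2)


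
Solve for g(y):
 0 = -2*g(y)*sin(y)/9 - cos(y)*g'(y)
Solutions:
 g(y) = C1*cos(y)^(2/9)


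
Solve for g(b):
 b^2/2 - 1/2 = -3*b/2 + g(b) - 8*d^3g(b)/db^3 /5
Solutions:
 g(b) = C3*exp(5^(1/3)*b/2) + b^2/2 + 3*b/2 + (C1*sin(sqrt(3)*5^(1/3)*b/4) + C2*cos(sqrt(3)*5^(1/3)*b/4))*exp(-5^(1/3)*b/4) - 1/2


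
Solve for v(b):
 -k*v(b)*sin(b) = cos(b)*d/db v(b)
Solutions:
 v(b) = C1*exp(k*log(cos(b)))


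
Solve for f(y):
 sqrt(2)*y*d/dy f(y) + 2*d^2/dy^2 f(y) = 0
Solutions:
 f(y) = C1 + C2*erf(2^(1/4)*y/2)


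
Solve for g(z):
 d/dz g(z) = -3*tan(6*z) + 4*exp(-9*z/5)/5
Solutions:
 g(z) = C1 - log(tan(6*z)^2 + 1)/4 - 4*exp(-9*z/5)/9


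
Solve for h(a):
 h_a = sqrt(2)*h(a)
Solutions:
 h(a) = C1*exp(sqrt(2)*a)


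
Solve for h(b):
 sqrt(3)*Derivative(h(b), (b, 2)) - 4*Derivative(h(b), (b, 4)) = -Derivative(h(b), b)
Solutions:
 h(b) = C1 + C2*exp(-b*(3^(5/6)/(sqrt(9 - sqrt(3)) + 3)^(1/3) + 3^(2/3)*(sqrt(9 - sqrt(3)) + 3)^(1/3))/12)*sin(b*(-3^(1/6)*(sqrt(9 - sqrt(3)) + 3)^(1/3) + 3^(1/3)/(sqrt(9 - sqrt(3)) + 3)^(1/3))/4) + C3*exp(-b*(3^(5/6)/(sqrt(9 - sqrt(3)) + 3)^(1/3) + 3^(2/3)*(sqrt(9 - sqrt(3)) + 3)^(1/3))/12)*cos(b*(-3^(1/6)*(sqrt(9 - sqrt(3)) + 3)^(1/3) + 3^(1/3)/(sqrt(9 - sqrt(3)) + 3)^(1/3))/4) + C4*exp(b*(3^(5/6)/(sqrt(9 - sqrt(3)) + 3)^(1/3) + 3^(2/3)*(sqrt(9 - sqrt(3)) + 3)^(1/3))/6)


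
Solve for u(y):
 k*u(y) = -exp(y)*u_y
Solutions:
 u(y) = C1*exp(k*exp(-y))


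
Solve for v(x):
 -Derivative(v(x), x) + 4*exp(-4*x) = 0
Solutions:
 v(x) = C1 - exp(-4*x)


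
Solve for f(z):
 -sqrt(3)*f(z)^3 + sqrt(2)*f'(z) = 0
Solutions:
 f(z) = -sqrt(-1/(C1 + sqrt(6)*z))
 f(z) = sqrt(-1/(C1 + sqrt(6)*z))


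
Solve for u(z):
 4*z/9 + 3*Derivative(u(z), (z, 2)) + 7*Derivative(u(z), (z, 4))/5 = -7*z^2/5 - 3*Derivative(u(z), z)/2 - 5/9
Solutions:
 u(z) = C1 + C2*exp(-70^(1/3)*z*(-(21 + sqrt(1001))^(1/3) + 2*70^(1/3)/(21 + sqrt(1001))^(1/3))/28)*sin(sqrt(3)*70^(1/3)*z*(2*70^(1/3)/(21 + sqrt(1001))^(1/3) + (21 + sqrt(1001))^(1/3))/28) + C3*exp(-70^(1/3)*z*(-(21 + sqrt(1001))^(1/3) + 2*70^(1/3)/(21 + sqrt(1001))^(1/3))/28)*cos(sqrt(3)*70^(1/3)*z*(2*70^(1/3)/(21 + sqrt(1001))^(1/3) + (21 + sqrt(1001))^(1/3))/28) + C4*exp(70^(1/3)*z*(-(21 + sqrt(1001))^(1/3) + 2*70^(1/3)/(21 + sqrt(1001))^(1/3))/14) - 14*z^3/45 + 232*z^2/135 - 326*z/45


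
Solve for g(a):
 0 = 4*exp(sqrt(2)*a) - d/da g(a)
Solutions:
 g(a) = C1 + 2*sqrt(2)*exp(sqrt(2)*a)


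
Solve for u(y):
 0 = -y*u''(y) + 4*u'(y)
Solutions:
 u(y) = C1 + C2*y^5


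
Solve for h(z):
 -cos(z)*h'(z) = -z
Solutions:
 h(z) = C1 + Integral(z/cos(z), z)


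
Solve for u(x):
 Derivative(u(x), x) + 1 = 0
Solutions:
 u(x) = C1 - x


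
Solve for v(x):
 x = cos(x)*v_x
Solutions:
 v(x) = C1 + Integral(x/cos(x), x)


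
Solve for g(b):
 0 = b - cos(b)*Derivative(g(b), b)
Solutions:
 g(b) = C1 + Integral(b/cos(b), b)


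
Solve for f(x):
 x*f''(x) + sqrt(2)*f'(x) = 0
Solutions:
 f(x) = C1 + C2*x^(1 - sqrt(2))


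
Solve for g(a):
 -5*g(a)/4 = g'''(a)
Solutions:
 g(a) = C3*exp(-10^(1/3)*a/2) + (C1*sin(10^(1/3)*sqrt(3)*a/4) + C2*cos(10^(1/3)*sqrt(3)*a/4))*exp(10^(1/3)*a/4)


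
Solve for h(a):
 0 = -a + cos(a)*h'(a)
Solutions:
 h(a) = C1 + Integral(a/cos(a), a)


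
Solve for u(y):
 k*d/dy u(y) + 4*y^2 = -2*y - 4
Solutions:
 u(y) = C1 - 4*y^3/(3*k) - y^2/k - 4*y/k


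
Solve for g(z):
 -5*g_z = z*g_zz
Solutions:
 g(z) = C1 + C2/z^4


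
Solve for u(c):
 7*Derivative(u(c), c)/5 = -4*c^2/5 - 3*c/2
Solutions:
 u(c) = C1 - 4*c^3/21 - 15*c^2/28


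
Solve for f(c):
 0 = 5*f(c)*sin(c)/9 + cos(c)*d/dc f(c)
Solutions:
 f(c) = C1*cos(c)^(5/9)


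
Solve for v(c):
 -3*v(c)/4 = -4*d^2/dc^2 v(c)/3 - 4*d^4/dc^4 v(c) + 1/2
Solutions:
 v(c) = C1*exp(-sqrt(3)*c*sqrt(-2 + sqrt(31))/6) + C2*exp(sqrt(3)*c*sqrt(-2 + sqrt(31))/6) + C3*sin(sqrt(3)*c*sqrt(2 + sqrt(31))/6) + C4*cos(sqrt(3)*c*sqrt(2 + sqrt(31))/6) - 2/3


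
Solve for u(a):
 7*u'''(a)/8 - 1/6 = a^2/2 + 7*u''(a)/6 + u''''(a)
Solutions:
 u(a) = C1 + C2*a - a^4/28 - 3*a^3/28 + 43*a^2/784 + (C3*sin(sqrt(2247)*a/48) + C4*cos(sqrt(2247)*a/48))*exp(7*a/16)


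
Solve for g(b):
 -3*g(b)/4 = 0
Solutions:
 g(b) = 0


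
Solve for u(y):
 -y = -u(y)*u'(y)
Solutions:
 u(y) = -sqrt(C1 + y^2)
 u(y) = sqrt(C1 + y^2)


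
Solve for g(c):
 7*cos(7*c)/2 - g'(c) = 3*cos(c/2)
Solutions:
 g(c) = C1 - 6*sin(c/2) + sin(7*c)/2


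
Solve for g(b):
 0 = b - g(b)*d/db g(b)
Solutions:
 g(b) = -sqrt(C1 + b^2)
 g(b) = sqrt(C1 + b^2)


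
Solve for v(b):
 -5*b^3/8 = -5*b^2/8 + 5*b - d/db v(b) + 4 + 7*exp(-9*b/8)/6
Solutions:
 v(b) = C1 + 5*b^4/32 - 5*b^3/24 + 5*b^2/2 + 4*b - 28*exp(-9*b/8)/27


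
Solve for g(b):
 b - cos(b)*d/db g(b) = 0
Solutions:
 g(b) = C1 + Integral(b/cos(b), b)


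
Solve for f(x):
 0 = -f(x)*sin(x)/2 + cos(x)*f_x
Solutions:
 f(x) = C1/sqrt(cos(x))


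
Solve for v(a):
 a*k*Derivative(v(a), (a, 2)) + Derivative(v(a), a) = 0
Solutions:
 v(a) = C1 + a^(((re(k) - 1)*re(k) + im(k)^2)/(re(k)^2 + im(k)^2))*(C2*sin(log(a)*Abs(im(k))/(re(k)^2 + im(k)^2)) + C3*cos(log(a)*im(k)/(re(k)^2 + im(k)^2)))


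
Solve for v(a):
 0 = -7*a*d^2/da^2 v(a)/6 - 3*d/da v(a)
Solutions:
 v(a) = C1 + C2/a^(11/7)


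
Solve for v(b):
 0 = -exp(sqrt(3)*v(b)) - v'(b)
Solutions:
 v(b) = sqrt(3)*(2*log(1/(C1 + b)) - log(3))/6


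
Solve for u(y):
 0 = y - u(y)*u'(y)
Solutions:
 u(y) = -sqrt(C1 + y^2)
 u(y) = sqrt(C1 + y^2)


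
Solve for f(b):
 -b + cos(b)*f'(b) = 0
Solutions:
 f(b) = C1 + Integral(b/cos(b), b)


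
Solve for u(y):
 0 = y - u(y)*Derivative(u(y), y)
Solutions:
 u(y) = -sqrt(C1 + y^2)
 u(y) = sqrt(C1 + y^2)


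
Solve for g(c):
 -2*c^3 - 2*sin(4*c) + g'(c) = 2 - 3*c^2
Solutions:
 g(c) = C1 + c^4/2 - c^3 + 2*c - cos(4*c)/2


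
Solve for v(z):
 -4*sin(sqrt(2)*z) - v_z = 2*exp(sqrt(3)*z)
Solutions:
 v(z) = C1 - 2*sqrt(3)*exp(sqrt(3)*z)/3 + 2*sqrt(2)*cos(sqrt(2)*z)


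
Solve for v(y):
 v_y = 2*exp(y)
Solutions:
 v(y) = C1 + 2*exp(y)


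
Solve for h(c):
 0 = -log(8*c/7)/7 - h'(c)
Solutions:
 h(c) = C1 - c*log(c)/7 - 3*c*log(2)/7 + c/7 + c*log(7)/7


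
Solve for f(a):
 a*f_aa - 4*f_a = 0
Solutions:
 f(a) = C1 + C2*a^5


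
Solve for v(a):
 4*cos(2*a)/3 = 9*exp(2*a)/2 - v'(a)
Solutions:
 v(a) = C1 + 9*exp(2*a)/4 - 2*sin(2*a)/3


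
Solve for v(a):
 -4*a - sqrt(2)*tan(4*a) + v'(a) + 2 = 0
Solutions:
 v(a) = C1 + 2*a^2 - 2*a - sqrt(2)*log(cos(4*a))/4


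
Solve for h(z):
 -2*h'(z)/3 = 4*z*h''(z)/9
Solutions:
 h(z) = C1 + C2/sqrt(z)


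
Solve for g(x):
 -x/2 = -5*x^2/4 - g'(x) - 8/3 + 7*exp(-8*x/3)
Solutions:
 g(x) = C1 - 5*x^3/12 + x^2/4 - 8*x/3 - 21*exp(-8*x/3)/8


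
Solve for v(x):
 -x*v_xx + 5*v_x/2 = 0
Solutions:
 v(x) = C1 + C2*x^(7/2)


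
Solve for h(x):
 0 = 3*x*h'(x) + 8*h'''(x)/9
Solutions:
 h(x) = C1 + Integral(C2*airyai(-3*x/2) + C3*airybi(-3*x/2), x)


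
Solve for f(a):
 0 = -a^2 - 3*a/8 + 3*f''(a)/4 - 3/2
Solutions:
 f(a) = C1 + C2*a + a^4/9 + a^3/12 + a^2


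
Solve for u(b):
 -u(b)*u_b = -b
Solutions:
 u(b) = -sqrt(C1 + b^2)
 u(b) = sqrt(C1 + b^2)


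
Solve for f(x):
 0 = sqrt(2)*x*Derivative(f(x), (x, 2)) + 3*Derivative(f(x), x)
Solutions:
 f(x) = C1 + C2*x^(1 - 3*sqrt(2)/2)


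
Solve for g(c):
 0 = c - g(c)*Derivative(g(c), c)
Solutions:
 g(c) = -sqrt(C1 + c^2)
 g(c) = sqrt(C1 + c^2)


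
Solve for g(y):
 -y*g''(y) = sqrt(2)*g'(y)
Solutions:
 g(y) = C1 + C2*y^(1 - sqrt(2))


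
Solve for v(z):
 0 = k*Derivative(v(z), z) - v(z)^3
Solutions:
 v(z) = -sqrt(2)*sqrt(-k/(C1*k + z))/2
 v(z) = sqrt(2)*sqrt(-k/(C1*k + z))/2


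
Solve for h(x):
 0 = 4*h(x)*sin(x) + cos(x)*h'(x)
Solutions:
 h(x) = C1*cos(x)^4


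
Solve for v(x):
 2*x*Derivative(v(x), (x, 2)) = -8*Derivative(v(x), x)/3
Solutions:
 v(x) = C1 + C2/x^(1/3)


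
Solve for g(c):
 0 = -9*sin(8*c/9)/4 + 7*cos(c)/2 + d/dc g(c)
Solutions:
 g(c) = C1 - 7*sin(c)/2 - 81*cos(8*c/9)/32


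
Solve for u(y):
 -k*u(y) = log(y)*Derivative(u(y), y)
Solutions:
 u(y) = C1*exp(-k*li(y))


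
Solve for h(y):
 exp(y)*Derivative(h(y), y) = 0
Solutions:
 h(y) = C1


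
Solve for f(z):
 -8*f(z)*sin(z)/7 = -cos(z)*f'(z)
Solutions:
 f(z) = C1/cos(z)^(8/7)


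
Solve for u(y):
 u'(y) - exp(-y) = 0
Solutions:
 u(y) = C1 - exp(-y)


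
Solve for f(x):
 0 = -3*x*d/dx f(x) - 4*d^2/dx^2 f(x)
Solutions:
 f(x) = C1 + C2*erf(sqrt(6)*x/4)


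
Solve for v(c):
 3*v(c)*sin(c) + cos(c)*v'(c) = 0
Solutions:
 v(c) = C1*cos(c)^3


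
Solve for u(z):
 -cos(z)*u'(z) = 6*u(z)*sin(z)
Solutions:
 u(z) = C1*cos(z)^6


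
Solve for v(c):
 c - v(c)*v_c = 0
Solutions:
 v(c) = -sqrt(C1 + c^2)
 v(c) = sqrt(C1 + c^2)


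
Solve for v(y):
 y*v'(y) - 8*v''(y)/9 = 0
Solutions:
 v(y) = C1 + C2*erfi(3*y/4)


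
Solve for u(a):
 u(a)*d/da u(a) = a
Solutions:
 u(a) = -sqrt(C1 + a^2)
 u(a) = sqrt(C1 + a^2)


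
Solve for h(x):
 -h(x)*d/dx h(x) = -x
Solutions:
 h(x) = -sqrt(C1 + x^2)
 h(x) = sqrt(C1 + x^2)


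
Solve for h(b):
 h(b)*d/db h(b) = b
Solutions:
 h(b) = -sqrt(C1 + b^2)
 h(b) = sqrt(C1 + b^2)


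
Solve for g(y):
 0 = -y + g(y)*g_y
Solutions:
 g(y) = -sqrt(C1 + y^2)
 g(y) = sqrt(C1 + y^2)


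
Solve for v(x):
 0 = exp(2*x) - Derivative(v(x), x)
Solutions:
 v(x) = C1 + exp(2*x)/2


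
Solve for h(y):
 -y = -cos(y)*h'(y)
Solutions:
 h(y) = C1 + Integral(y/cos(y), y)


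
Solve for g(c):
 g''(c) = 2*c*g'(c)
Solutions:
 g(c) = C1 + C2*erfi(c)


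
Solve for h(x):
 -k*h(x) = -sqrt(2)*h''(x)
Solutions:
 h(x) = C1*exp(-2^(3/4)*sqrt(k)*x/2) + C2*exp(2^(3/4)*sqrt(k)*x/2)


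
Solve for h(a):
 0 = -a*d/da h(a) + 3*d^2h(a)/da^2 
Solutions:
 h(a) = C1 + C2*erfi(sqrt(6)*a/6)


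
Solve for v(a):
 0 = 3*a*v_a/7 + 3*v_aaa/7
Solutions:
 v(a) = C1 + Integral(C2*airyai(-a) + C3*airybi(-a), a)


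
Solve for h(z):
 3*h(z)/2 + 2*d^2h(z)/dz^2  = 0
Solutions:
 h(z) = C1*sin(sqrt(3)*z/2) + C2*cos(sqrt(3)*z/2)


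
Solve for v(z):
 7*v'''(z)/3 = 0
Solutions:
 v(z) = C1 + C2*z + C3*z^2


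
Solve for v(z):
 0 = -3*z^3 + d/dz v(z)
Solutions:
 v(z) = C1 + 3*z^4/4


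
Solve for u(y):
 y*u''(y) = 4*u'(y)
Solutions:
 u(y) = C1 + C2*y^5


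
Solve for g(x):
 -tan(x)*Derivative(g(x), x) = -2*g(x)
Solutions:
 g(x) = C1*sin(x)^2


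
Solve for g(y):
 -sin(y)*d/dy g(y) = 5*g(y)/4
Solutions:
 g(y) = C1*(cos(y) + 1)^(5/8)/(cos(y) - 1)^(5/8)


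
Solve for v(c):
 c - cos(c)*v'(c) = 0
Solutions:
 v(c) = C1 + Integral(c/cos(c), c)


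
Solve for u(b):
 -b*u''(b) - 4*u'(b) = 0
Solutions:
 u(b) = C1 + C2/b^3


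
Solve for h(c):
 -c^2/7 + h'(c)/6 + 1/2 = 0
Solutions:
 h(c) = C1 + 2*c^3/7 - 3*c


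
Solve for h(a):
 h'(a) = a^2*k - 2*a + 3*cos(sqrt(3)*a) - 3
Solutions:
 h(a) = C1 + a^3*k/3 - a^2 - 3*a + sqrt(3)*sin(sqrt(3)*a)


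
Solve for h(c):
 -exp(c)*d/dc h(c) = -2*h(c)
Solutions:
 h(c) = C1*exp(-2*exp(-c))


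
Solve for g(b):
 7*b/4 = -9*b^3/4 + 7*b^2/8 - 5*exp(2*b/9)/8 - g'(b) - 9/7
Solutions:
 g(b) = C1 - 9*b^4/16 + 7*b^3/24 - 7*b^2/8 - 9*b/7 - 45*exp(2*b/9)/16


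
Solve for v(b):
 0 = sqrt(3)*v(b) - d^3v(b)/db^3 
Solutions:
 v(b) = C3*exp(3^(1/6)*b) + (C1*sin(3^(2/3)*b/2) + C2*cos(3^(2/3)*b/2))*exp(-3^(1/6)*b/2)


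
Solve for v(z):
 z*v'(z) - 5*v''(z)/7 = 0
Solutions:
 v(z) = C1 + C2*erfi(sqrt(70)*z/10)
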